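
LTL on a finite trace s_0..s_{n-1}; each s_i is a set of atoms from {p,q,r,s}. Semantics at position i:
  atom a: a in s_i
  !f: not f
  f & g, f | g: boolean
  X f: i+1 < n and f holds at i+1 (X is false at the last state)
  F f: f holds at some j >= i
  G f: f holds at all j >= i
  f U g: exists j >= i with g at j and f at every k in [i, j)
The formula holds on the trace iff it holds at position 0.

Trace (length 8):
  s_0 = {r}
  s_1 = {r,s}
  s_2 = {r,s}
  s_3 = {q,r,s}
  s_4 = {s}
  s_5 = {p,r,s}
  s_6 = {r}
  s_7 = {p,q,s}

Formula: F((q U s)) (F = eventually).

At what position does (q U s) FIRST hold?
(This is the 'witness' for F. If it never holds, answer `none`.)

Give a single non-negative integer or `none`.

s_0={r}: (q U s)=False q=False s=False
s_1={r,s}: (q U s)=True q=False s=True
s_2={r,s}: (q U s)=True q=False s=True
s_3={q,r,s}: (q U s)=True q=True s=True
s_4={s}: (q U s)=True q=False s=True
s_5={p,r,s}: (q U s)=True q=False s=True
s_6={r}: (q U s)=False q=False s=False
s_7={p,q,s}: (q U s)=True q=True s=True
F((q U s)) holds; first witness at position 1.

Answer: 1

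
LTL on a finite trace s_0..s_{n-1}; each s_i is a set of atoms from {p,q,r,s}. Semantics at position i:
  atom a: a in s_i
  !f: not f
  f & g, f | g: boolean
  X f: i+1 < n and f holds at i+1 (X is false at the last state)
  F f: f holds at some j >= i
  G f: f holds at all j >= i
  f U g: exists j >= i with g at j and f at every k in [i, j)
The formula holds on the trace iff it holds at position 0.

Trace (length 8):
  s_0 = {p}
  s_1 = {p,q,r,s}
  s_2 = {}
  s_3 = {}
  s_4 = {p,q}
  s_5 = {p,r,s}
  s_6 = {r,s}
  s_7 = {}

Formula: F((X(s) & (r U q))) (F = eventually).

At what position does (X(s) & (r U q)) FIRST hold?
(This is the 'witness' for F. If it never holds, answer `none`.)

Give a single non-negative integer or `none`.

Answer: 4

Derivation:
s_0={p}: (X(s) & (r U q))=False X(s)=True s=False (r U q)=False r=False q=False
s_1={p,q,r,s}: (X(s) & (r U q))=False X(s)=False s=True (r U q)=True r=True q=True
s_2={}: (X(s) & (r U q))=False X(s)=False s=False (r U q)=False r=False q=False
s_3={}: (X(s) & (r U q))=False X(s)=False s=False (r U q)=False r=False q=False
s_4={p,q}: (X(s) & (r U q))=True X(s)=True s=False (r U q)=True r=False q=True
s_5={p,r,s}: (X(s) & (r U q))=False X(s)=True s=True (r U q)=False r=True q=False
s_6={r,s}: (X(s) & (r U q))=False X(s)=False s=True (r U q)=False r=True q=False
s_7={}: (X(s) & (r U q))=False X(s)=False s=False (r U q)=False r=False q=False
F((X(s) & (r U q))) holds; first witness at position 4.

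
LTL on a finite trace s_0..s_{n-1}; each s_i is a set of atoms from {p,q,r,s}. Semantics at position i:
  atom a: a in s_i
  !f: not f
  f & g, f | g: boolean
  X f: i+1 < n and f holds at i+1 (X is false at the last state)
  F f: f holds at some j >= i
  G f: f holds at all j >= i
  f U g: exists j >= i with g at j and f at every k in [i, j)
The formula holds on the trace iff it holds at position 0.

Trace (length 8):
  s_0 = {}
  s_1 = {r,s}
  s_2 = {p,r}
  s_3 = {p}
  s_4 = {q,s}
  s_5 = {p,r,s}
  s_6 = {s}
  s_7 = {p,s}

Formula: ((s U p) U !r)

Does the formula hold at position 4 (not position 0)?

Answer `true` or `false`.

s_0={}: ((s U p) U !r)=True (s U p)=False s=False p=False !r=True r=False
s_1={r,s}: ((s U p) U !r)=True (s U p)=True s=True p=False !r=False r=True
s_2={p,r}: ((s U p) U !r)=True (s U p)=True s=False p=True !r=False r=True
s_3={p}: ((s U p) U !r)=True (s U p)=True s=False p=True !r=True r=False
s_4={q,s}: ((s U p) U !r)=True (s U p)=True s=True p=False !r=True r=False
s_5={p,r,s}: ((s U p) U !r)=True (s U p)=True s=True p=True !r=False r=True
s_6={s}: ((s U p) U !r)=True (s U p)=True s=True p=False !r=True r=False
s_7={p,s}: ((s U p) U !r)=True (s U p)=True s=True p=True !r=True r=False
Evaluating at position 4: result = True

Answer: true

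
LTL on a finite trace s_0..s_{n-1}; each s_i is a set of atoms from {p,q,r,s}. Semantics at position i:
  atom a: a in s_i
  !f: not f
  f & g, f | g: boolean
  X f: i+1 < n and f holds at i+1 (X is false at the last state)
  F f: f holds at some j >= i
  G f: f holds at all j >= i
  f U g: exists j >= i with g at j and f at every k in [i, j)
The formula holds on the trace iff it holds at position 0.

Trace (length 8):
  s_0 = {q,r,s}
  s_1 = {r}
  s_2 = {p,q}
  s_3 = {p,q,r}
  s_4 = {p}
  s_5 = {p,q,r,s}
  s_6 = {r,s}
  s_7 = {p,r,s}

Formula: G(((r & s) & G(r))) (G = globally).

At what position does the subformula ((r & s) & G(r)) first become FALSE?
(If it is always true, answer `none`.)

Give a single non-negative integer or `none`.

Answer: 0

Derivation:
s_0={q,r,s}: ((r & s) & G(r))=False (r & s)=True r=True s=True G(r)=False
s_1={r}: ((r & s) & G(r))=False (r & s)=False r=True s=False G(r)=False
s_2={p,q}: ((r & s) & G(r))=False (r & s)=False r=False s=False G(r)=False
s_3={p,q,r}: ((r & s) & G(r))=False (r & s)=False r=True s=False G(r)=False
s_4={p}: ((r & s) & G(r))=False (r & s)=False r=False s=False G(r)=False
s_5={p,q,r,s}: ((r & s) & G(r))=True (r & s)=True r=True s=True G(r)=True
s_6={r,s}: ((r & s) & G(r))=True (r & s)=True r=True s=True G(r)=True
s_7={p,r,s}: ((r & s) & G(r))=True (r & s)=True r=True s=True G(r)=True
G(((r & s) & G(r))) holds globally = False
First violation at position 0.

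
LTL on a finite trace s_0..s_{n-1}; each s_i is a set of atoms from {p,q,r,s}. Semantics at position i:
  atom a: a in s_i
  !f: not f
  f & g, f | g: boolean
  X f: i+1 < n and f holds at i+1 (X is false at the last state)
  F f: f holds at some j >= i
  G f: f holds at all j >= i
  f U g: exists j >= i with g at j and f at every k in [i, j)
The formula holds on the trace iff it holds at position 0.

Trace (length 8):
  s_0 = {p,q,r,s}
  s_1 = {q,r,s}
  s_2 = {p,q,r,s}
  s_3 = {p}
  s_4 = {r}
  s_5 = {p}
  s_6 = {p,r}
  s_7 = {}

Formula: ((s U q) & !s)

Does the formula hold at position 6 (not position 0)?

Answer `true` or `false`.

Answer: false

Derivation:
s_0={p,q,r,s}: ((s U q) & !s)=False (s U q)=True s=True q=True !s=False
s_1={q,r,s}: ((s U q) & !s)=False (s U q)=True s=True q=True !s=False
s_2={p,q,r,s}: ((s U q) & !s)=False (s U q)=True s=True q=True !s=False
s_3={p}: ((s U q) & !s)=False (s U q)=False s=False q=False !s=True
s_4={r}: ((s U q) & !s)=False (s U q)=False s=False q=False !s=True
s_5={p}: ((s U q) & !s)=False (s U q)=False s=False q=False !s=True
s_6={p,r}: ((s U q) & !s)=False (s U q)=False s=False q=False !s=True
s_7={}: ((s U q) & !s)=False (s U q)=False s=False q=False !s=True
Evaluating at position 6: result = False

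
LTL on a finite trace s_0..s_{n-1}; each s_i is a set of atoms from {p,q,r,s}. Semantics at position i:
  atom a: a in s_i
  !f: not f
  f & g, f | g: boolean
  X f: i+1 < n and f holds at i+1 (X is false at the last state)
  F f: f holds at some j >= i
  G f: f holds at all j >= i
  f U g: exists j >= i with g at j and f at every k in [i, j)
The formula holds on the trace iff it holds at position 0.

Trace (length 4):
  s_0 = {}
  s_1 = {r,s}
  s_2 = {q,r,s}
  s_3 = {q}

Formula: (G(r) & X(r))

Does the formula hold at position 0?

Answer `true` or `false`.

Answer: false

Derivation:
s_0={}: (G(r) & X(r))=False G(r)=False r=False X(r)=True
s_1={r,s}: (G(r) & X(r))=False G(r)=False r=True X(r)=True
s_2={q,r,s}: (G(r) & X(r))=False G(r)=False r=True X(r)=False
s_3={q}: (G(r) & X(r))=False G(r)=False r=False X(r)=False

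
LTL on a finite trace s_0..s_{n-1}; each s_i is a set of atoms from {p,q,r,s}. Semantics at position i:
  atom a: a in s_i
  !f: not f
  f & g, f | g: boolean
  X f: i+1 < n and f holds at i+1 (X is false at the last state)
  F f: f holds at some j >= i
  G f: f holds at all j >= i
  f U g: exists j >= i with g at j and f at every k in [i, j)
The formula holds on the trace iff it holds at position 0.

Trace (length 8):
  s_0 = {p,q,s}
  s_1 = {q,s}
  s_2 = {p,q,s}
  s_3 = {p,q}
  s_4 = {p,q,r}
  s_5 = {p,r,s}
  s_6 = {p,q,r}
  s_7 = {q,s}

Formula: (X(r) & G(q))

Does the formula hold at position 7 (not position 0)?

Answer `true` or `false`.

Answer: false

Derivation:
s_0={p,q,s}: (X(r) & G(q))=False X(r)=False r=False G(q)=False q=True
s_1={q,s}: (X(r) & G(q))=False X(r)=False r=False G(q)=False q=True
s_2={p,q,s}: (X(r) & G(q))=False X(r)=False r=False G(q)=False q=True
s_3={p,q}: (X(r) & G(q))=False X(r)=True r=False G(q)=False q=True
s_4={p,q,r}: (X(r) & G(q))=False X(r)=True r=True G(q)=False q=True
s_5={p,r,s}: (X(r) & G(q))=False X(r)=True r=True G(q)=False q=False
s_6={p,q,r}: (X(r) & G(q))=False X(r)=False r=True G(q)=True q=True
s_7={q,s}: (X(r) & G(q))=False X(r)=False r=False G(q)=True q=True
Evaluating at position 7: result = False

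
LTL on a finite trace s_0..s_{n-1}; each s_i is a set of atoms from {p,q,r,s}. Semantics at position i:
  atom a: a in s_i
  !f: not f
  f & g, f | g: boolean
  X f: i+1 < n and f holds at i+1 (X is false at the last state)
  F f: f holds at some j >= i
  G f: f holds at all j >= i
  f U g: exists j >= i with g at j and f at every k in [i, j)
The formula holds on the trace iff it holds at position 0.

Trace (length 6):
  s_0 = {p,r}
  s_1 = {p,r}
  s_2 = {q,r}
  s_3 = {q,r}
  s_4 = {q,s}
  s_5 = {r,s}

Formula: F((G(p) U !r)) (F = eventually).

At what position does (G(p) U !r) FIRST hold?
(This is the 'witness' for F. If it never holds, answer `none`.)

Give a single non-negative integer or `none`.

s_0={p,r}: (G(p) U !r)=False G(p)=False p=True !r=False r=True
s_1={p,r}: (G(p) U !r)=False G(p)=False p=True !r=False r=True
s_2={q,r}: (G(p) U !r)=False G(p)=False p=False !r=False r=True
s_3={q,r}: (G(p) U !r)=False G(p)=False p=False !r=False r=True
s_4={q,s}: (G(p) U !r)=True G(p)=False p=False !r=True r=False
s_5={r,s}: (G(p) U !r)=False G(p)=False p=False !r=False r=True
F((G(p) U !r)) holds; first witness at position 4.

Answer: 4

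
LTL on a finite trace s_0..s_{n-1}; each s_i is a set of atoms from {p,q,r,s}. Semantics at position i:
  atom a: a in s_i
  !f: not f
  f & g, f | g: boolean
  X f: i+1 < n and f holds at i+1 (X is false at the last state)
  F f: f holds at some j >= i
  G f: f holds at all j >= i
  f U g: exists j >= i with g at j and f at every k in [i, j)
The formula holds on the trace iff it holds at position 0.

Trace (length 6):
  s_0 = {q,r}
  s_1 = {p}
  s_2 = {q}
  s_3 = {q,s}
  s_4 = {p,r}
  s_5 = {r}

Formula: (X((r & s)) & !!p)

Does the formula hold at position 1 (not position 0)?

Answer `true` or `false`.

s_0={q,r}: (X((r & s)) & !!p)=False X((r & s))=False (r & s)=False r=True s=False !!p=False !p=True p=False
s_1={p}: (X((r & s)) & !!p)=False X((r & s))=False (r & s)=False r=False s=False !!p=True !p=False p=True
s_2={q}: (X((r & s)) & !!p)=False X((r & s))=False (r & s)=False r=False s=False !!p=False !p=True p=False
s_3={q,s}: (X((r & s)) & !!p)=False X((r & s))=False (r & s)=False r=False s=True !!p=False !p=True p=False
s_4={p,r}: (X((r & s)) & !!p)=False X((r & s))=False (r & s)=False r=True s=False !!p=True !p=False p=True
s_5={r}: (X((r & s)) & !!p)=False X((r & s))=False (r & s)=False r=True s=False !!p=False !p=True p=False
Evaluating at position 1: result = False

Answer: false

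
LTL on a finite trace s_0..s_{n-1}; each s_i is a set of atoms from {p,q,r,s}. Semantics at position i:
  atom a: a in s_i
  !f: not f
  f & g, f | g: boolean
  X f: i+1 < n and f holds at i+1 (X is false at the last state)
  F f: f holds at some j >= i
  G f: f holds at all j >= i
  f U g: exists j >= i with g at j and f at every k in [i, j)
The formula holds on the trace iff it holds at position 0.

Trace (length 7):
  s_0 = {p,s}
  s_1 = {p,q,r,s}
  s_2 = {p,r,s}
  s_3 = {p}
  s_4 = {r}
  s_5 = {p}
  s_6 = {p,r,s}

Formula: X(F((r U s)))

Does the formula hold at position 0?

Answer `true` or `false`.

Answer: true

Derivation:
s_0={p,s}: X(F((r U s)))=True F((r U s))=True (r U s)=True r=False s=True
s_1={p,q,r,s}: X(F((r U s)))=True F((r U s))=True (r U s)=True r=True s=True
s_2={p,r,s}: X(F((r U s)))=True F((r U s))=True (r U s)=True r=True s=True
s_3={p}: X(F((r U s)))=True F((r U s))=True (r U s)=False r=False s=False
s_4={r}: X(F((r U s)))=True F((r U s))=True (r U s)=False r=True s=False
s_5={p}: X(F((r U s)))=True F((r U s))=True (r U s)=False r=False s=False
s_6={p,r,s}: X(F((r U s)))=False F((r U s))=True (r U s)=True r=True s=True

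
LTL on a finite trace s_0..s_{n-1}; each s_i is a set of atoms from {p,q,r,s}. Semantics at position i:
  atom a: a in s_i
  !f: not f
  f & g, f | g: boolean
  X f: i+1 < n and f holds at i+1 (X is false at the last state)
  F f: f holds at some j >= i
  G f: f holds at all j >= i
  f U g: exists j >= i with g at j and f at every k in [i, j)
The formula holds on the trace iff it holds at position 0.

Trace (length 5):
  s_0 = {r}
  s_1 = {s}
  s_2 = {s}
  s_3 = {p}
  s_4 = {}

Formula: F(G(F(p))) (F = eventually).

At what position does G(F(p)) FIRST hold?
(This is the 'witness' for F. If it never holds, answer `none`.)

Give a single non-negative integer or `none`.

Answer: none

Derivation:
s_0={r}: G(F(p))=False F(p)=True p=False
s_1={s}: G(F(p))=False F(p)=True p=False
s_2={s}: G(F(p))=False F(p)=True p=False
s_3={p}: G(F(p))=False F(p)=True p=True
s_4={}: G(F(p))=False F(p)=False p=False
F(G(F(p))) does not hold (no witness exists).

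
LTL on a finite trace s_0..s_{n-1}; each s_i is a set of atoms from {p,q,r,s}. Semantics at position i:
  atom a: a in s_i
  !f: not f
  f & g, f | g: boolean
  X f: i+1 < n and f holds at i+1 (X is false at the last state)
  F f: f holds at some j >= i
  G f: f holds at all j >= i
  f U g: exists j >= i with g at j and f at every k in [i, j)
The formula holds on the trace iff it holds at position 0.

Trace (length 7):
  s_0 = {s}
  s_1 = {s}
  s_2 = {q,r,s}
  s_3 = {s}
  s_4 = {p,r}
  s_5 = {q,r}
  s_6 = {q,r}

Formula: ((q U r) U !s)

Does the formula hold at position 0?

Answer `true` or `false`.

s_0={s}: ((q U r) U !s)=False (q U r)=False q=False r=False !s=False s=True
s_1={s}: ((q U r) U !s)=False (q U r)=False q=False r=False !s=False s=True
s_2={q,r,s}: ((q U r) U !s)=False (q U r)=True q=True r=True !s=False s=True
s_3={s}: ((q U r) U !s)=False (q U r)=False q=False r=False !s=False s=True
s_4={p,r}: ((q U r) U !s)=True (q U r)=True q=False r=True !s=True s=False
s_5={q,r}: ((q U r) U !s)=True (q U r)=True q=True r=True !s=True s=False
s_6={q,r}: ((q U r) U !s)=True (q U r)=True q=True r=True !s=True s=False

Answer: false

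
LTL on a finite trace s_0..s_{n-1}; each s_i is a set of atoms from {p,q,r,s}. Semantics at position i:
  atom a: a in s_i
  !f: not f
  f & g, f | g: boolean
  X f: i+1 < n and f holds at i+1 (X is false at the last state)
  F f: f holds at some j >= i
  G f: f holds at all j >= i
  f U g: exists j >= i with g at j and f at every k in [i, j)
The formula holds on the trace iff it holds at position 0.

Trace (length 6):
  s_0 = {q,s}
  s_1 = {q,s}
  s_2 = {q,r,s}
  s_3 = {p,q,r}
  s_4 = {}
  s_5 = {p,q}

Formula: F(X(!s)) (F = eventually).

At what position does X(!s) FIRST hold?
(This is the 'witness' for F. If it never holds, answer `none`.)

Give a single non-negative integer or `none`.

s_0={q,s}: X(!s)=False !s=False s=True
s_1={q,s}: X(!s)=False !s=False s=True
s_2={q,r,s}: X(!s)=True !s=False s=True
s_3={p,q,r}: X(!s)=True !s=True s=False
s_4={}: X(!s)=True !s=True s=False
s_5={p,q}: X(!s)=False !s=True s=False
F(X(!s)) holds; first witness at position 2.

Answer: 2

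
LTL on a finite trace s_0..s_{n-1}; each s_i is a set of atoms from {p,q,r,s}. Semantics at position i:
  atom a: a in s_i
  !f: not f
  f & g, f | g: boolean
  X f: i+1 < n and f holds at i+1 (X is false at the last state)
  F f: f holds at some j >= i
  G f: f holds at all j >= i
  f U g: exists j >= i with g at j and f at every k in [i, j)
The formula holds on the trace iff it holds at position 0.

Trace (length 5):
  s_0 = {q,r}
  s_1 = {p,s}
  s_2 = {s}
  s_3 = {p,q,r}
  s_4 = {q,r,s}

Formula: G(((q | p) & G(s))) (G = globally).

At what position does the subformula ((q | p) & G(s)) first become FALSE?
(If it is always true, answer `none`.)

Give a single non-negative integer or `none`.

Answer: 0

Derivation:
s_0={q,r}: ((q | p) & G(s))=False (q | p)=True q=True p=False G(s)=False s=False
s_1={p,s}: ((q | p) & G(s))=False (q | p)=True q=False p=True G(s)=False s=True
s_2={s}: ((q | p) & G(s))=False (q | p)=False q=False p=False G(s)=False s=True
s_3={p,q,r}: ((q | p) & G(s))=False (q | p)=True q=True p=True G(s)=False s=False
s_4={q,r,s}: ((q | p) & G(s))=True (q | p)=True q=True p=False G(s)=True s=True
G(((q | p) & G(s))) holds globally = False
First violation at position 0.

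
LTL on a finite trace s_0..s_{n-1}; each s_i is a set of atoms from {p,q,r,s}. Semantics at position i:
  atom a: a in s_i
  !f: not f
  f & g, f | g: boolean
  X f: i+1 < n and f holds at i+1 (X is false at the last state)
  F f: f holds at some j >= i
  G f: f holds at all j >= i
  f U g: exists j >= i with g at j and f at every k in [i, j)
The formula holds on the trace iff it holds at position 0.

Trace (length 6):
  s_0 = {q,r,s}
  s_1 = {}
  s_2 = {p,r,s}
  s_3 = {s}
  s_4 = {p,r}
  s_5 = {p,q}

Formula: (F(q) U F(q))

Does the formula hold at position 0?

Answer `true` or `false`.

Answer: true

Derivation:
s_0={q,r,s}: (F(q) U F(q))=True F(q)=True q=True
s_1={}: (F(q) U F(q))=True F(q)=True q=False
s_2={p,r,s}: (F(q) U F(q))=True F(q)=True q=False
s_3={s}: (F(q) U F(q))=True F(q)=True q=False
s_4={p,r}: (F(q) U F(q))=True F(q)=True q=False
s_5={p,q}: (F(q) U F(q))=True F(q)=True q=True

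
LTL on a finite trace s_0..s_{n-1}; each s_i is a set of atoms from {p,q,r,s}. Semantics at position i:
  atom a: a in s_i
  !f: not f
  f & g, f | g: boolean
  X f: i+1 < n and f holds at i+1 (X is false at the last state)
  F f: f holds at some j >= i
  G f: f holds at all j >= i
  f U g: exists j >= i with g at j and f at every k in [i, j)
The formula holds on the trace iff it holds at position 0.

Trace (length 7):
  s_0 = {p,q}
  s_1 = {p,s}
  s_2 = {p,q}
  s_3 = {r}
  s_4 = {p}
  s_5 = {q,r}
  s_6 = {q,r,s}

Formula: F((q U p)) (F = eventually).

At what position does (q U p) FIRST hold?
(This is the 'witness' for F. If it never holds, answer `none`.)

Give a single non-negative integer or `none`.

s_0={p,q}: (q U p)=True q=True p=True
s_1={p,s}: (q U p)=True q=False p=True
s_2={p,q}: (q U p)=True q=True p=True
s_3={r}: (q U p)=False q=False p=False
s_4={p}: (q U p)=True q=False p=True
s_5={q,r}: (q U p)=False q=True p=False
s_6={q,r,s}: (q U p)=False q=True p=False
F((q U p)) holds; first witness at position 0.

Answer: 0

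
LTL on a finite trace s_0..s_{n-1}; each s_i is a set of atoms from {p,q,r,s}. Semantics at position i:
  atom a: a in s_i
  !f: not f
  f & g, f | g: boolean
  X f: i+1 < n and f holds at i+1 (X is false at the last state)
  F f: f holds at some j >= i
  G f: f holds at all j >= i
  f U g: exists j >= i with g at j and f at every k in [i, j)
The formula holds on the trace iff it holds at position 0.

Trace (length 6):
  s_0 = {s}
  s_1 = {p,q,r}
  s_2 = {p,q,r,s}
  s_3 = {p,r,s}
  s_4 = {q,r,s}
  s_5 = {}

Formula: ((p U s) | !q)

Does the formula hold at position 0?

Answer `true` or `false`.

s_0={s}: ((p U s) | !q)=True (p U s)=True p=False s=True !q=True q=False
s_1={p,q,r}: ((p U s) | !q)=True (p U s)=True p=True s=False !q=False q=True
s_2={p,q,r,s}: ((p U s) | !q)=True (p U s)=True p=True s=True !q=False q=True
s_3={p,r,s}: ((p U s) | !q)=True (p U s)=True p=True s=True !q=True q=False
s_4={q,r,s}: ((p U s) | !q)=True (p U s)=True p=False s=True !q=False q=True
s_5={}: ((p U s) | !q)=True (p U s)=False p=False s=False !q=True q=False

Answer: true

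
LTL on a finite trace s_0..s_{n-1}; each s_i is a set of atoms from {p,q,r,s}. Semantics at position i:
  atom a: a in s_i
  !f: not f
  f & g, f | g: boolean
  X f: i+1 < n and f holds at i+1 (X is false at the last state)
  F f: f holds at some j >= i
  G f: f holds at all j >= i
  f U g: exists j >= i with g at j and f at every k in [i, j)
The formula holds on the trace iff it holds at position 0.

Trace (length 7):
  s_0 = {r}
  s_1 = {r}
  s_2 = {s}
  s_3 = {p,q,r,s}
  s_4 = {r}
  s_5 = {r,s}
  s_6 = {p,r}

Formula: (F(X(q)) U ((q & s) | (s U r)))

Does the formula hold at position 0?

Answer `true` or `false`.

s_0={r}: (F(X(q)) U ((q & s) | (s U r)))=True F(X(q))=True X(q)=False q=False ((q & s) | (s U r))=True (q & s)=False s=False (s U r)=True r=True
s_1={r}: (F(X(q)) U ((q & s) | (s U r)))=True F(X(q))=True X(q)=False q=False ((q & s) | (s U r))=True (q & s)=False s=False (s U r)=True r=True
s_2={s}: (F(X(q)) U ((q & s) | (s U r)))=True F(X(q))=True X(q)=True q=False ((q & s) | (s U r))=True (q & s)=False s=True (s U r)=True r=False
s_3={p,q,r,s}: (F(X(q)) U ((q & s) | (s U r)))=True F(X(q))=False X(q)=False q=True ((q & s) | (s U r))=True (q & s)=True s=True (s U r)=True r=True
s_4={r}: (F(X(q)) U ((q & s) | (s U r)))=True F(X(q))=False X(q)=False q=False ((q & s) | (s U r))=True (q & s)=False s=False (s U r)=True r=True
s_5={r,s}: (F(X(q)) U ((q & s) | (s U r)))=True F(X(q))=False X(q)=False q=False ((q & s) | (s U r))=True (q & s)=False s=True (s U r)=True r=True
s_6={p,r}: (F(X(q)) U ((q & s) | (s U r)))=True F(X(q))=False X(q)=False q=False ((q & s) | (s U r))=True (q & s)=False s=False (s U r)=True r=True

Answer: true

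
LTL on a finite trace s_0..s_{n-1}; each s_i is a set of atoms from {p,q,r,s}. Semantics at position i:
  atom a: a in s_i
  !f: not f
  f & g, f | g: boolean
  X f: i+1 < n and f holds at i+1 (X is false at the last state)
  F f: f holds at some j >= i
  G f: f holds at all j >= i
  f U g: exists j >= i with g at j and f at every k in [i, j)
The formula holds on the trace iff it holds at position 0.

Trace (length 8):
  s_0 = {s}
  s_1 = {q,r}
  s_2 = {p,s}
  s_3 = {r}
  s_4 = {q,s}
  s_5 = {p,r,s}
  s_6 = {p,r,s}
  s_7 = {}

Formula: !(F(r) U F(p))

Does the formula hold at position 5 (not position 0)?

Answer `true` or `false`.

Answer: false

Derivation:
s_0={s}: !(F(r) U F(p))=False (F(r) U F(p))=True F(r)=True r=False F(p)=True p=False
s_1={q,r}: !(F(r) U F(p))=False (F(r) U F(p))=True F(r)=True r=True F(p)=True p=False
s_2={p,s}: !(F(r) U F(p))=False (F(r) U F(p))=True F(r)=True r=False F(p)=True p=True
s_3={r}: !(F(r) U F(p))=False (F(r) U F(p))=True F(r)=True r=True F(p)=True p=False
s_4={q,s}: !(F(r) U F(p))=False (F(r) U F(p))=True F(r)=True r=False F(p)=True p=False
s_5={p,r,s}: !(F(r) U F(p))=False (F(r) U F(p))=True F(r)=True r=True F(p)=True p=True
s_6={p,r,s}: !(F(r) U F(p))=False (F(r) U F(p))=True F(r)=True r=True F(p)=True p=True
s_7={}: !(F(r) U F(p))=True (F(r) U F(p))=False F(r)=False r=False F(p)=False p=False
Evaluating at position 5: result = False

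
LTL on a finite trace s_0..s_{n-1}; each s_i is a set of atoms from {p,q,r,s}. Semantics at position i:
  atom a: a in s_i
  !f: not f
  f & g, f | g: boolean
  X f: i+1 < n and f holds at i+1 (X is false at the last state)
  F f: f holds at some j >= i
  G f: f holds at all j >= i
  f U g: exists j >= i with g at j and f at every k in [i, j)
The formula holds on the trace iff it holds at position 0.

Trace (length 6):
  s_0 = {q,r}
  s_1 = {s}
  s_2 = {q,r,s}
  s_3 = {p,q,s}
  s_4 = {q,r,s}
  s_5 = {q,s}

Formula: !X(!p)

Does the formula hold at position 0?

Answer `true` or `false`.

Answer: false

Derivation:
s_0={q,r}: !X(!p)=False X(!p)=True !p=True p=False
s_1={s}: !X(!p)=False X(!p)=True !p=True p=False
s_2={q,r,s}: !X(!p)=True X(!p)=False !p=True p=False
s_3={p,q,s}: !X(!p)=False X(!p)=True !p=False p=True
s_4={q,r,s}: !X(!p)=False X(!p)=True !p=True p=False
s_5={q,s}: !X(!p)=True X(!p)=False !p=True p=False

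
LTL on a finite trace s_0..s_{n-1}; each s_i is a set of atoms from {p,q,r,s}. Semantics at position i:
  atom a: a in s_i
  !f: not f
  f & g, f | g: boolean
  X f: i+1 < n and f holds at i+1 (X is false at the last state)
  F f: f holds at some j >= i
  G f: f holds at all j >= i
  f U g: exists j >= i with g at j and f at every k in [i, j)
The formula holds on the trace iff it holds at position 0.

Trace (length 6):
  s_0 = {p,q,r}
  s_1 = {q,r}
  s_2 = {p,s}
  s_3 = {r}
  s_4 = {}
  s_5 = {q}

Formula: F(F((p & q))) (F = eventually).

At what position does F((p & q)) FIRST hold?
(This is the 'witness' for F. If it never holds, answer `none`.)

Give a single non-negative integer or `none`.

s_0={p,q,r}: F((p & q))=True (p & q)=True p=True q=True
s_1={q,r}: F((p & q))=False (p & q)=False p=False q=True
s_2={p,s}: F((p & q))=False (p & q)=False p=True q=False
s_3={r}: F((p & q))=False (p & q)=False p=False q=False
s_4={}: F((p & q))=False (p & q)=False p=False q=False
s_5={q}: F((p & q))=False (p & q)=False p=False q=True
F(F((p & q))) holds; first witness at position 0.

Answer: 0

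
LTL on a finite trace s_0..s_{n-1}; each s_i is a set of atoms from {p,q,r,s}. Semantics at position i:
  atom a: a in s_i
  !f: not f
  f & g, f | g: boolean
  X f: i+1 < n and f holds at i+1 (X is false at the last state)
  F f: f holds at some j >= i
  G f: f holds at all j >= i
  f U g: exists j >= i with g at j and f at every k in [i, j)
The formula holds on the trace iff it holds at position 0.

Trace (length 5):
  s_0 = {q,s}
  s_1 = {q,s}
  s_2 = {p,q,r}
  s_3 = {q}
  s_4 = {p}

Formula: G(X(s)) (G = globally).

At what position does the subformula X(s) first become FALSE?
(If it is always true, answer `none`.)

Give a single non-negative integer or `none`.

s_0={q,s}: X(s)=True s=True
s_1={q,s}: X(s)=False s=True
s_2={p,q,r}: X(s)=False s=False
s_3={q}: X(s)=False s=False
s_4={p}: X(s)=False s=False
G(X(s)) holds globally = False
First violation at position 1.

Answer: 1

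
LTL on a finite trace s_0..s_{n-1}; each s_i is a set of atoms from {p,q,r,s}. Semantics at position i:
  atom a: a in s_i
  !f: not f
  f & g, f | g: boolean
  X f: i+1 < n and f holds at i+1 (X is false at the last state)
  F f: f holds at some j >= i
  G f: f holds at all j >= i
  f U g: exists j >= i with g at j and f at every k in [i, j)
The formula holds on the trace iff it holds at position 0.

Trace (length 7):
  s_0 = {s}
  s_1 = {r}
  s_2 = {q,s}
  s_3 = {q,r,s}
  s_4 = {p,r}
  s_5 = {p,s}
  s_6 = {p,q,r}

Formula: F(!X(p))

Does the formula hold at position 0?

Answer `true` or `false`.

Answer: true

Derivation:
s_0={s}: F(!X(p))=True !X(p)=True X(p)=False p=False
s_1={r}: F(!X(p))=True !X(p)=True X(p)=False p=False
s_2={q,s}: F(!X(p))=True !X(p)=True X(p)=False p=False
s_3={q,r,s}: F(!X(p))=True !X(p)=False X(p)=True p=False
s_4={p,r}: F(!X(p))=True !X(p)=False X(p)=True p=True
s_5={p,s}: F(!X(p))=True !X(p)=False X(p)=True p=True
s_6={p,q,r}: F(!X(p))=True !X(p)=True X(p)=False p=True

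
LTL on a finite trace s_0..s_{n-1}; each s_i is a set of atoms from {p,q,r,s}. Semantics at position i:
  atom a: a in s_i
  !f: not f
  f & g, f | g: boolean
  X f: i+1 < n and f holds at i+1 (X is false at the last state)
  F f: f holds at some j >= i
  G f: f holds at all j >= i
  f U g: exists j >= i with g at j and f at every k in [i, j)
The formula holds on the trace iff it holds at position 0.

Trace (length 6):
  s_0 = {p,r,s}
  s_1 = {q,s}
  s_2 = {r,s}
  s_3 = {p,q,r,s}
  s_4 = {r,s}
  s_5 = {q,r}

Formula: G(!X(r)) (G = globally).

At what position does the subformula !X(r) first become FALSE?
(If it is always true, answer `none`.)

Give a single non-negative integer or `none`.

s_0={p,r,s}: !X(r)=True X(r)=False r=True
s_1={q,s}: !X(r)=False X(r)=True r=False
s_2={r,s}: !X(r)=False X(r)=True r=True
s_3={p,q,r,s}: !X(r)=False X(r)=True r=True
s_4={r,s}: !X(r)=False X(r)=True r=True
s_5={q,r}: !X(r)=True X(r)=False r=True
G(!X(r)) holds globally = False
First violation at position 1.

Answer: 1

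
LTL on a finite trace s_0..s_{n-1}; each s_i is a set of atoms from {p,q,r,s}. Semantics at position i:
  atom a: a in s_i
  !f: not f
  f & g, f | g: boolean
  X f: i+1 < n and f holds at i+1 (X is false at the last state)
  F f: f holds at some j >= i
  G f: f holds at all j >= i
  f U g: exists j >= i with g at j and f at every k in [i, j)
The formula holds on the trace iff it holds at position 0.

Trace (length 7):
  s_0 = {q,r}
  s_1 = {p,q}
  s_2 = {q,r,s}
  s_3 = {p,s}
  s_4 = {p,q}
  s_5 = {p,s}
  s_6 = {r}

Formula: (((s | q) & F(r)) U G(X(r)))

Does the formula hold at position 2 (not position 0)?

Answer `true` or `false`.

Answer: false

Derivation:
s_0={q,r}: (((s | q) & F(r)) U G(X(r)))=False ((s | q) & F(r))=True (s | q)=True s=False q=True F(r)=True r=True G(X(r))=False X(r)=False
s_1={p,q}: (((s | q) & F(r)) U G(X(r)))=False ((s | q) & F(r))=True (s | q)=True s=False q=True F(r)=True r=False G(X(r))=False X(r)=True
s_2={q,r,s}: (((s | q) & F(r)) U G(X(r)))=False ((s | q) & F(r))=True (s | q)=True s=True q=True F(r)=True r=True G(X(r))=False X(r)=False
s_3={p,s}: (((s | q) & F(r)) U G(X(r)))=False ((s | q) & F(r))=True (s | q)=True s=True q=False F(r)=True r=False G(X(r))=False X(r)=False
s_4={p,q}: (((s | q) & F(r)) U G(X(r)))=False ((s | q) & F(r))=True (s | q)=True s=False q=True F(r)=True r=False G(X(r))=False X(r)=False
s_5={p,s}: (((s | q) & F(r)) U G(X(r)))=False ((s | q) & F(r))=True (s | q)=True s=True q=False F(r)=True r=False G(X(r))=False X(r)=True
s_6={r}: (((s | q) & F(r)) U G(X(r)))=False ((s | q) & F(r))=False (s | q)=False s=False q=False F(r)=True r=True G(X(r))=False X(r)=False
Evaluating at position 2: result = False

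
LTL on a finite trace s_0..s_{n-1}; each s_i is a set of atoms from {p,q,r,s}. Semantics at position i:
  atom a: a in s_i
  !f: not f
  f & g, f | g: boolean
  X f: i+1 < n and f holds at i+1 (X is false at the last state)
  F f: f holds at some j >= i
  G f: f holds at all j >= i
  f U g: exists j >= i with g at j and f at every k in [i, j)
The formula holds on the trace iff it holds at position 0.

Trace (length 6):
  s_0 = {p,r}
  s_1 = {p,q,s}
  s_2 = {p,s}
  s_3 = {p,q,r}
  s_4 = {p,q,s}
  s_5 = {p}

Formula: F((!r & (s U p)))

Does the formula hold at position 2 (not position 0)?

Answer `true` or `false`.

Answer: true

Derivation:
s_0={p,r}: F((!r & (s U p)))=True (!r & (s U p))=False !r=False r=True (s U p)=True s=False p=True
s_1={p,q,s}: F((!r & (s U p)))=True (!r & (s U p))=True !r=True r=False (s U p)=True s=True p=True
s_2={p,s}: F((!r & (s U p)))=True (!r & (s U p))=True !r=True r=False (s U p)=True s=True p=True
s_3={p,q,r}: F((!r & (s U p)))=True (!r & (s U p))=False !r=False r=True (s U p)=True s=False p=True
s_4={p,q,s}: F((!r & (s U p)))=True (!r & (s U p))=True !r=True r=False (s U p)=True s=True p=True
s_5={p}: F((!r & (s U p)))=True (!r & (s U p))=True !r=True r=False (s U p)=True s=False p=True
Evaluating at position 2: result = True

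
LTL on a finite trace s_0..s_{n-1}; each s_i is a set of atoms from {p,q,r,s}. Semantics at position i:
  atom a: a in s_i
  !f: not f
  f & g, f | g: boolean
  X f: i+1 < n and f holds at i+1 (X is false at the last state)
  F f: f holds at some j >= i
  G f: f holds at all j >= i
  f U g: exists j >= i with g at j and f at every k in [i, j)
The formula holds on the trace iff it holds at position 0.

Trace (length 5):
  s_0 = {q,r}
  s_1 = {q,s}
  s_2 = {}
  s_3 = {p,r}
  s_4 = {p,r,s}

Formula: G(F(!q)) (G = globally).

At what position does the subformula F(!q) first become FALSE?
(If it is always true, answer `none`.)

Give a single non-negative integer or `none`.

Answer: none

Derivation:
s_0={q,r}: F(!q)=True !q=False q=True
s_1={q,s}: F(!q)=True !q=False q=True
s_2={}: F(!q)=True !q=True q=False
s_3={p,r}: F(!q)=True !q=True q=False
s_4={p,r,s}: F(!q)=True !q=True q=False
G(F(!q)) holds globally = True
No violation — formula holds at every position.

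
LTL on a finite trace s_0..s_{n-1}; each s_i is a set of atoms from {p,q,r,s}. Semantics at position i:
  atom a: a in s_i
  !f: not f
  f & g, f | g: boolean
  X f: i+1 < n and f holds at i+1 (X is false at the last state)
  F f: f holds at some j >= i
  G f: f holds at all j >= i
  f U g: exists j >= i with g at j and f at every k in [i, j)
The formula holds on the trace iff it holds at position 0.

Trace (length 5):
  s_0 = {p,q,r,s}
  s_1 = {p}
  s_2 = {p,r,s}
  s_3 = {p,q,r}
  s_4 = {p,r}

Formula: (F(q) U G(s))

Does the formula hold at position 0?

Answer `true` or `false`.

s_0={p,q,r,s}: (F(q) U G(s))=False F(q)=True q=True G(s)=False s=True
s_1={p}: (F(q) U G(s))=False F(q)=True q=False G(s)=False s=False
s_2={p,r,s}: (F(q) U G(s))=False F(q)=True q=False G(s)=False s=True
s_3={p,q,r}: (F(q) U G(s))=False F(q)=True q=True G(s)=False s=False
s_4={p,r}: (F(q) U G(s))=False F(q)=False q=False G(s)=False s=False

Answer: false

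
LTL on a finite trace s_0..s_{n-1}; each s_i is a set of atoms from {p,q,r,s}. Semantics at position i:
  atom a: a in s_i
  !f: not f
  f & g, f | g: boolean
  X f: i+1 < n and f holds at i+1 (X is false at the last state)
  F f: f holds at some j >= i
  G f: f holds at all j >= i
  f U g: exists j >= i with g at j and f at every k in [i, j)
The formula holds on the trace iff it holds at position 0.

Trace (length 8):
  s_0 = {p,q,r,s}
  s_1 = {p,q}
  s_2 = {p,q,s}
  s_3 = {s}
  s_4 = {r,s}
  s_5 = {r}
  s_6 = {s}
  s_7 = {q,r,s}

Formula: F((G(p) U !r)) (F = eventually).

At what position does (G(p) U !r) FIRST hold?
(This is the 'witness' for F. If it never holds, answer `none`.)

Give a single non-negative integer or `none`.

s_0={p,q,r,s}: (G(p) U !r)=False G(p)=False p=True !r=False r=True
s_1={p,q}: (G(p) U !r)=True G(p)=False p=True !r=True r=False
s_2={p,q,s}: (G(p) U !r)=True G(p)=False p=True !r=True r=False
s_3={s}: (G(p) U !r)=True G(p)=False p=False !r=True r=False
s_4={r,s}: (G(p) U !r)=False G(p)=False p=False !r=False r=True
s_5={r}: (G(p) U !r)=False G(p)=False p=False !r=False r=True
s_6={s}: (G(p) U !r)=True G(p)=False p=False !r=True r=False
s_7={q,r,s}: (G(p) U !r)=False G(p)=False p=False !r=False r=True
F((G(p) U !r)) holds; first witness at position 1.

Answer: 1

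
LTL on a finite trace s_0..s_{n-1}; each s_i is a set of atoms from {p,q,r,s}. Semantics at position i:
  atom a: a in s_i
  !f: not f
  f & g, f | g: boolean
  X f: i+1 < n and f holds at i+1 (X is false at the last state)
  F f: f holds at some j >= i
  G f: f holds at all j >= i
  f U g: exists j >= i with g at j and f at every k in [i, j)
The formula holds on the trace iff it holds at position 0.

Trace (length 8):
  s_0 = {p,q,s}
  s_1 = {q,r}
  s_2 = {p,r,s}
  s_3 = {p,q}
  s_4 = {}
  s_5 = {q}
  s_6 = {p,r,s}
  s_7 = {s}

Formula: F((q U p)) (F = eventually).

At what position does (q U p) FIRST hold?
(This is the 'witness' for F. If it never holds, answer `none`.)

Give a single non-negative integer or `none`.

Answer: 0

Derivation:
s_0={p,q,s}: (q U p)=True q=True p=True
s_1={q,r}: (q U p)=True q=True p=False
s_2={p,r,s}: (q U p)=True q=False p=True
s_3={p,q}: (q U p)=True q=True p=True
s_4={}: (q U p)=False q=False p=False
s_5={q}: (q U p)=True q=True p=False
s_6={p,r,s}: (q U p)=True q=False p=True
s_7={s}: (q U p)=False q=False p=False
F((q U p)) holds; first witness at position 0.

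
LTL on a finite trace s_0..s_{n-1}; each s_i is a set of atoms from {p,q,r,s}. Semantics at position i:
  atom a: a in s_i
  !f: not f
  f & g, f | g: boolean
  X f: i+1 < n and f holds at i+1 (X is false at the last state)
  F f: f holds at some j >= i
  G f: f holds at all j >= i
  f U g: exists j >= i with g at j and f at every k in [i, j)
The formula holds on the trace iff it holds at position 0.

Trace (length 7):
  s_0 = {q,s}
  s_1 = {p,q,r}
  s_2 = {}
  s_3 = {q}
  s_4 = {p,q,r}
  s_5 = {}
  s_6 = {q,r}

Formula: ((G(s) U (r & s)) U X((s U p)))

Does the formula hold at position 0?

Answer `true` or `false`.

Answer: true

Derivation:
s_0={q,s}: ((G(s) U (r & s)) U X((s U p)))=True (G(s) U (r & s))=False G(s)=False s=True (r & s)=False r=False X((s U p))=True (s U p)=True p=False
s_1={p,q,r}: ((G(s) U (r & s)) U X((s U p)))=False (G(s) U (r & s))=False G(s)=False s=False (r & s)=False r=True X((s U p))=False (s U p)=True p=True
s_2={}: ((G(s) U (r & s)) U X((s U p)))=False (G(s) U (r & s))=False G(s)=False s=False (r & s)=False r=False X((s U p))=False (s U p)=False p=False
s_3={q}: ((G(s) U (r & s)) U X((s U p)))=True (G(s) U (r & s))=False G(s)=False s=False (r & s)=False r=False X((s U p))=True (s U p)=False p=False
s_4={p,q,r}: ((G(s) U (r & s)) U X((s U p)))=False (G(s) U (r & s))=False G(s)=False s=False (r & s)=False r=True X((s U p))=False (s U p)=True p=True
s_5={}: ((G(s) U (r & s)) U X((s U p)))=False (G(s) U (r & s))=False G(s)=False s=False (r & s)=False r=False X((s U p))=False (s U p)=False p=False
s_6={q,r}: ((G(s) U (r & s)) U X((s U p)))=False (G(s) U (r & s))=False G(s)=False s=False (r & s)=False r=True X((s U p))=False (s U p)=False p=False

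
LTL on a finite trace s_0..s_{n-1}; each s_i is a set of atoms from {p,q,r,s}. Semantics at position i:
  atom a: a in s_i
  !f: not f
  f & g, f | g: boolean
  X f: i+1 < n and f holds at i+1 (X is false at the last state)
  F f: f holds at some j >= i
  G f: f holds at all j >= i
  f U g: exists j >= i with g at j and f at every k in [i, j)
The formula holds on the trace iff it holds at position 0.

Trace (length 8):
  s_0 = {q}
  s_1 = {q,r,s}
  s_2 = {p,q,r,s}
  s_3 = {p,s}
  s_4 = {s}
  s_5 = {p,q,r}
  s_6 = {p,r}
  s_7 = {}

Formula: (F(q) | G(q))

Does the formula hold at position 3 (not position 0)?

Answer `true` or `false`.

s_0={q}: (F(q) | G(q))=True F(q)=True q=True G(q)=False
s_1={q,r,s}: (F(q) | G(q))=True F(q)=True q=True G(q)=False
s_2={p,q,r,s}: (F(q) | G(q))=True F(q)=True q=True G(q)=False
s_3={p,s}: (F(q) | G(q))=True F(q)=True q=False G(q)=False
s_4={s}: (F(q) | G(q))=True F(q)=True q=False G(q)=False
s_5={p,q,r}: (F(q) | G(q))=True F(q)=True q=True G(q)=False
s_6={p,r}: (F(q) | G(q))=False F(q)=False q=False G(q)=False
s_7={}: (F(q) | G(q))=False F(q)=False q=False G(q)=False
Evaluating at position 3: result = True

Answer: true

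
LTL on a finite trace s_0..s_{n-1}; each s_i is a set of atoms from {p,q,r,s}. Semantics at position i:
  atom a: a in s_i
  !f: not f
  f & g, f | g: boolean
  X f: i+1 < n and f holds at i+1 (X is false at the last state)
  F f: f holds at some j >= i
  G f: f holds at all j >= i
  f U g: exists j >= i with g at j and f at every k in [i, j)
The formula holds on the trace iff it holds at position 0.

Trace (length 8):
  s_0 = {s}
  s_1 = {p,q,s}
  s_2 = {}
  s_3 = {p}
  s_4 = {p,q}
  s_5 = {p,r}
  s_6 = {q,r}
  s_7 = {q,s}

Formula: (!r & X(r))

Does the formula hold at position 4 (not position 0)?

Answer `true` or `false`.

Answer: true

Derivation:
s_0={s}: (!r & X(r))=False !r=True r=False X(r)=False
s_1={p,q,s}: (!r & X(r))=False !r=True r=False X(r)=False
s_2={}: (!r & X(r))=False !r=True r=False X(r)=False
s_3={p}: (!r & X(r))=False !r=True r=False X(r)=False
s_4={p,q}: (!r & X(r))=True !r=True r=False X(r)=True
s_5={p,r}: (!r & X(r))=False !r=False r=True X(r)=True
s_6={q,r}: (!r & X(r))=False !r=False r=True X(r)=False
s_7={q,s}: (!r & X(r))=False !r=True r=False X(r)=False
Evaluating at position 4: result = True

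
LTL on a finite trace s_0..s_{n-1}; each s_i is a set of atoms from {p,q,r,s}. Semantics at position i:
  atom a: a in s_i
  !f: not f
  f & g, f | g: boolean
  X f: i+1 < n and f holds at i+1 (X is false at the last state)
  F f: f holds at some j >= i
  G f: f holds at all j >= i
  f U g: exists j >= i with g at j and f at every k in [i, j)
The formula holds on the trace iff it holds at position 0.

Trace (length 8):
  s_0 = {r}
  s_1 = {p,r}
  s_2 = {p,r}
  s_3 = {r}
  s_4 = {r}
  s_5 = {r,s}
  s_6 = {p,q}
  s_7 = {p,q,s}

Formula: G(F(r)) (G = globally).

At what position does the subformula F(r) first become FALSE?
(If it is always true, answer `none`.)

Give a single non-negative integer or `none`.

s_0={r}: F(r)=True r=True
s_1={p,r}: F(r)=True r=True
s_2={p,r}: F(r)=True r=True
s_3={r}: F(r)=True r=True
s_4={r}: F(r)=True r=True
s_5={r,s}: F(r)=True r=True
s_6={p,q}: F(r)=False r=False
s_7={p,q,s}: F(r)=False r=False
G(F(r)) holds globally = False
First violation at position 6.

Answer: 6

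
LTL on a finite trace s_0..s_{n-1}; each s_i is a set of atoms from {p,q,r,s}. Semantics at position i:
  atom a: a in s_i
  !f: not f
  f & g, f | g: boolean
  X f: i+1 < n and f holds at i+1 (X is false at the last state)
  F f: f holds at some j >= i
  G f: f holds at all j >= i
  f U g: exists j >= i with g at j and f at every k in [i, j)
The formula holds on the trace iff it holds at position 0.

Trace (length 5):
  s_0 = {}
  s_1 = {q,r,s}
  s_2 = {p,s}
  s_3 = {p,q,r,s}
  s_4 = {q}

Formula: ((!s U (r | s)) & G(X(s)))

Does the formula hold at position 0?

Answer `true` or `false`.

s_0={}: ((!s U (r | s)) & G(X(s)))=False (!s U (r | s))=True !s=True s=False (r | s)=False r=False G(X(s))=False X(s)=True
s_1={q,r,s}: ((!s U (r | s)) & G(X(s)))=False (!s U (r | s))=True !s=False s=True (r | s)=True r=True G(X(s))=False X(s)=True
s_2={p,s}: ((!s U (r | s)) & G(X(s)))=False (!s U (r | s))=True !s=False s=True (r | s)=True r=False G(X(s))=False X(s)=True
s_3={p,q,r,s}: ((!s U (r | s)) & G(X(s)))=False (!s U (r | s))=True !s=False s=True (r | s)=True r=True G(X(s))=False X(s)=False
s_4={q}: ((!s U (r | s)) & G(X(s)))=False (!s U (r | s))=False !s=True s=False (r | s)=False r=False G(X(s))=False X(s)=False

Answer: false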